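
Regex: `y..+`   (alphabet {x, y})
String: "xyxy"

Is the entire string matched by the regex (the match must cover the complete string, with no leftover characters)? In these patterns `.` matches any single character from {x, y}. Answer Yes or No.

Every match must start with "y", but "xyxy" does not.

No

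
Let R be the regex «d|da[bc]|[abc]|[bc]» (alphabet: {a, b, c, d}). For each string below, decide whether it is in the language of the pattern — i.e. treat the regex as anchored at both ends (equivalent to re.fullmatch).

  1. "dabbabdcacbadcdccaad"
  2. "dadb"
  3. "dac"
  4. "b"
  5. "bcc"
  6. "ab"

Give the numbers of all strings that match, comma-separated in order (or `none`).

3, 4

1 → no match
2 → no match
3 → match
4 → match
5 → no match
6 → no match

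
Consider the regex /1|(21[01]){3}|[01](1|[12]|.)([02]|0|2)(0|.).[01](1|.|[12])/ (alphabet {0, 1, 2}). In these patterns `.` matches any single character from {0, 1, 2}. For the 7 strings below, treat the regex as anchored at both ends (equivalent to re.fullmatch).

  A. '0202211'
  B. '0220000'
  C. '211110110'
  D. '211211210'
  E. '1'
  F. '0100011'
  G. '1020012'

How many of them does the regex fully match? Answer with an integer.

6

A → match
B → match
C → no match
D → match
E → match
F → match
G → match
Total matched: 6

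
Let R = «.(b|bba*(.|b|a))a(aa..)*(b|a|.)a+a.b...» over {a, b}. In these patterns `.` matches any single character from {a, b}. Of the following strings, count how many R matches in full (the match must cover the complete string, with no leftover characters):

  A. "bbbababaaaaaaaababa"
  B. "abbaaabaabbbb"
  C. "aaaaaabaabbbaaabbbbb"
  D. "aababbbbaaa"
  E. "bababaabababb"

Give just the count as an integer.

1

A → match
B → no match
C → no match
D → no match
E → no match
Total matched: 1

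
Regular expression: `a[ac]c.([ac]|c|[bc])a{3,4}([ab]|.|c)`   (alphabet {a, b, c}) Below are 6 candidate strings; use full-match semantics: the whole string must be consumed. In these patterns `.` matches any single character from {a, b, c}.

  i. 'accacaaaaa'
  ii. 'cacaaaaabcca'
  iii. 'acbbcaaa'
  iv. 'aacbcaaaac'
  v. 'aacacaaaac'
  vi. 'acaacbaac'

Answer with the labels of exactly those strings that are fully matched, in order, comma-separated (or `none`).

i → match
ii → no match — must start with 'a'
iii → no match
iv → match
v → match
vi → no match

i, iv, v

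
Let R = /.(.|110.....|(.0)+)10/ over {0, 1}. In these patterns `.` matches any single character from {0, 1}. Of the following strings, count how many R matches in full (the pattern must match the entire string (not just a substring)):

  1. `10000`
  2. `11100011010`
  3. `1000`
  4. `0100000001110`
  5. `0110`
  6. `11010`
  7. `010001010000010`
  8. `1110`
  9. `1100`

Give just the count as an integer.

5

1 → no match — must end with `10`
2 → match
3 → no match — must end with `10`
4 → no match
5 → match
6 → match
7 → match
8 → match
9 → no match — must end with `10`
Total matched: 5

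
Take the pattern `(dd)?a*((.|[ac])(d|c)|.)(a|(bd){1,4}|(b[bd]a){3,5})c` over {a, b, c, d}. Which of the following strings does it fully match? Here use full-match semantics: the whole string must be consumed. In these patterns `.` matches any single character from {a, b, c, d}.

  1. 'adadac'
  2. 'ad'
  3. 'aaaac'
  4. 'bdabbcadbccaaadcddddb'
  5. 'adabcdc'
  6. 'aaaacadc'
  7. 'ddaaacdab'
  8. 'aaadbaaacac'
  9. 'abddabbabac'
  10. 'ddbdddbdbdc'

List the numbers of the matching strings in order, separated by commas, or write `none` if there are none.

3

1 → no match
2 → no match — must end with 'c'
3 → match
4 → no match — must end with 'c'
5 → no match
6 → no match
7 → no match — must end with 'c'
8 → no match
9 → no match
10 → no match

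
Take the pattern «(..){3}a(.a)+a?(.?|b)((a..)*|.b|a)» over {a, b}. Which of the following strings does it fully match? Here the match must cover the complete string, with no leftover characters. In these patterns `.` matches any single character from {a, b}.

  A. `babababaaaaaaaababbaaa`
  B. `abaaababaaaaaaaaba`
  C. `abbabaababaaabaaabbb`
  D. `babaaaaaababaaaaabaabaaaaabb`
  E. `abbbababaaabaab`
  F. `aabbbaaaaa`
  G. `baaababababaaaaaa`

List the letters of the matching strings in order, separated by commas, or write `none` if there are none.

A → no match
B → match
C → match
D → match
E → match
F → match
G → no match

B, C, D, E, F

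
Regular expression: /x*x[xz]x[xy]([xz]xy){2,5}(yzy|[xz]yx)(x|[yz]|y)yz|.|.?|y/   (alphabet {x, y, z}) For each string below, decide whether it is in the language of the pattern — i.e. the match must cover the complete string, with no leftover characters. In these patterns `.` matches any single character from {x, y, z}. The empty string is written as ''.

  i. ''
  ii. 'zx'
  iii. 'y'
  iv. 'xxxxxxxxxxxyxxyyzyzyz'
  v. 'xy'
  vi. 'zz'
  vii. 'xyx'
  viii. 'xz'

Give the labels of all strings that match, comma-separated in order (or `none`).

i → match
ii → no match
iii → match
iv → match
v → no match
vi → no match
vii → no match
viii → no match

i, iii, iv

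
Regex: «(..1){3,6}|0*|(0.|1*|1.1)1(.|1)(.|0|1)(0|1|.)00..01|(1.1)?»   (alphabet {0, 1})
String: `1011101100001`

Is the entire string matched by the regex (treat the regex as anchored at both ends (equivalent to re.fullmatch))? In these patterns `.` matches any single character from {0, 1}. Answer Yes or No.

No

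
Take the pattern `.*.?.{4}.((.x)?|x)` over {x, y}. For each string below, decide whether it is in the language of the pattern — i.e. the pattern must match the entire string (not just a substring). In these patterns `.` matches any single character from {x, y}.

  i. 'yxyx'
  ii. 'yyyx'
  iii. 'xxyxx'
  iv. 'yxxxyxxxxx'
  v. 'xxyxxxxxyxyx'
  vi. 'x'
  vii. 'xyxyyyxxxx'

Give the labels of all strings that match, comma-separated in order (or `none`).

i → no match
ii → no match
iii → match
iv → match
v → match
vi → no match
vii → match

iii, iv, v, vii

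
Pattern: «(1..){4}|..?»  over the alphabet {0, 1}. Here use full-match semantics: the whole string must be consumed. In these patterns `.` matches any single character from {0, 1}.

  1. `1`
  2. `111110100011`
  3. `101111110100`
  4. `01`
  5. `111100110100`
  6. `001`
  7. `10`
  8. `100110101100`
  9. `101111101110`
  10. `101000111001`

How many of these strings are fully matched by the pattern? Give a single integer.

1 → match
2 → no match
3 → match
4 → match
5 → match
6 → no match
7 → match
8 → match
9 → match
10 → no match
Total matched: 7

7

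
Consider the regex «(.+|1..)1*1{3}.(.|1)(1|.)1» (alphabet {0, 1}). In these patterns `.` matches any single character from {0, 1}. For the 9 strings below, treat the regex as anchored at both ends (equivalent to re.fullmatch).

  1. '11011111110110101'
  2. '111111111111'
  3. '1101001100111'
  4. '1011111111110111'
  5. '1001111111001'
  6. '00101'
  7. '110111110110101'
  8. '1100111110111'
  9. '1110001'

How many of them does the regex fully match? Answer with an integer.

1 → no match
2 → match
3 → no match
4 → match
5 → match
6 → no match
7 → no match
8 → match
9 → no match
Total matched: 4

4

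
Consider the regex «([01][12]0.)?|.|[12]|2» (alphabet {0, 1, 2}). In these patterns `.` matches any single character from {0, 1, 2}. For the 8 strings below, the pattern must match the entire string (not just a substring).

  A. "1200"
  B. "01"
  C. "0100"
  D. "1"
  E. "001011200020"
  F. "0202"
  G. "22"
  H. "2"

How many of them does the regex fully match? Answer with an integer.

A → match
B → no match
C → match
D → match
E → no match
F → match
G → no match
H → match
Total matched: 5

5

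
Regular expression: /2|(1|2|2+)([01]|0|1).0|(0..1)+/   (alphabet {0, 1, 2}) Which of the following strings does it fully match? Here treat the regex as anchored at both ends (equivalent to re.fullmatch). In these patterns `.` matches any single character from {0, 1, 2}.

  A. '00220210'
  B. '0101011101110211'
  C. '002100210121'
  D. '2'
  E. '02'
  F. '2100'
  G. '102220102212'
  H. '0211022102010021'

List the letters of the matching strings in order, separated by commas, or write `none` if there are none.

A → no match
B → match
C → match
D → match
E → no match
F → match
G → no match
H → match

B, C, D, F, H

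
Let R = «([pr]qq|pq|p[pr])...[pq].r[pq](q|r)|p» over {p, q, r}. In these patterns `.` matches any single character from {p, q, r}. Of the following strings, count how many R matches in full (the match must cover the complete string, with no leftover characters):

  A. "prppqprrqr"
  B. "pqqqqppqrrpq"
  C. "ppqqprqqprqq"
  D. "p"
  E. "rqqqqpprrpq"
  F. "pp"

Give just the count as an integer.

3

A → match
B → no match
C → no match
D → match
E → match
F → no match
Total matched: 3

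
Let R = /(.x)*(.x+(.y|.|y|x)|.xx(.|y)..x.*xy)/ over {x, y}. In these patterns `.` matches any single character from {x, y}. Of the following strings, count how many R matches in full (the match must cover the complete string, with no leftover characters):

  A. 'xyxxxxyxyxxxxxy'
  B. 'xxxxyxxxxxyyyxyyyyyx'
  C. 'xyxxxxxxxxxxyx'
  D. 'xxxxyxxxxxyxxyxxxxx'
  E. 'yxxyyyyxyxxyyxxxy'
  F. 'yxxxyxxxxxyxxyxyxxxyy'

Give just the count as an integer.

A → no match
B → no match
C → no match
D → no match
E → no match
F → no match
Total matched: 0

0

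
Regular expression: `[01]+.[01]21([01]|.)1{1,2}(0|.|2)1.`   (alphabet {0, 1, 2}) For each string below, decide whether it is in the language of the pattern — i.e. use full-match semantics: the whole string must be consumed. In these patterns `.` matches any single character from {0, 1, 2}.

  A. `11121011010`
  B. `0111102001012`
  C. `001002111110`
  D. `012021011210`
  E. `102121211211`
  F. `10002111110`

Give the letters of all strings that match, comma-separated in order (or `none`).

A, C, D, E, F

A. `11121011010` → match
B → no match
C. `001002111110` → match
D. `012021011210` → match
E. `102121211211` → match
F. `10002111110` → match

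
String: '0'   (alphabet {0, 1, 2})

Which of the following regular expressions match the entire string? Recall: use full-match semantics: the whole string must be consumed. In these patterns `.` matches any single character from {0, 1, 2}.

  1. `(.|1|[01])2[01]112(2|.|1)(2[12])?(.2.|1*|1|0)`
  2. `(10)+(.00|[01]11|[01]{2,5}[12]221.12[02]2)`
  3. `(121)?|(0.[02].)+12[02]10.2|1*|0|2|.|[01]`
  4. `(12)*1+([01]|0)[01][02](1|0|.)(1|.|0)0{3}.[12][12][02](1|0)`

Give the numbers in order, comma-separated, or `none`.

3

1 → no match
2 → no match — must start with '10'
3 → match
4 → no match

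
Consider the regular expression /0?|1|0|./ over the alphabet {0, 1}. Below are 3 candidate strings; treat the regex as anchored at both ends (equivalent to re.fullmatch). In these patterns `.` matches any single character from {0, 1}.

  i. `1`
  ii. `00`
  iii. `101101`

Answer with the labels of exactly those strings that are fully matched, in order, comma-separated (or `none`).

i → match
ii → no match
iii → no match

i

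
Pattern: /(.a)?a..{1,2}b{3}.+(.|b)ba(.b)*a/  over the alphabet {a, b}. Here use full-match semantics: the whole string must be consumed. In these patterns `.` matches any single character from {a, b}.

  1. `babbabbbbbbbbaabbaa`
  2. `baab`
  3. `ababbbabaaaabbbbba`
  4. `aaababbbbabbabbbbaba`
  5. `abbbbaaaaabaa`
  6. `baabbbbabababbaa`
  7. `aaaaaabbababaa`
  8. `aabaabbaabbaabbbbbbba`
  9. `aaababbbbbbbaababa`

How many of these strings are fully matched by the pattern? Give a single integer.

2

1 → no match
2. `baab` → no match — must end with `a`
3 → no match
4 → match
5 → no match
6 → no match
7 → no match
8 → no match
9 → match
Total matched: 2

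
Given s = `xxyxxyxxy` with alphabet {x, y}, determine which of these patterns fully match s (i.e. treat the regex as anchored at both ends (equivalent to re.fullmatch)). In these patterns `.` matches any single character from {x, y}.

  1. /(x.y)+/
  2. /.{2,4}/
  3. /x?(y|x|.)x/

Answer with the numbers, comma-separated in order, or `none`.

1 → match
2 → no match
3 → no match — must end with `x`

1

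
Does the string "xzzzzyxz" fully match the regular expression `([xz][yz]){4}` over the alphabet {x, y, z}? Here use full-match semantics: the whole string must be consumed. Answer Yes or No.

Yes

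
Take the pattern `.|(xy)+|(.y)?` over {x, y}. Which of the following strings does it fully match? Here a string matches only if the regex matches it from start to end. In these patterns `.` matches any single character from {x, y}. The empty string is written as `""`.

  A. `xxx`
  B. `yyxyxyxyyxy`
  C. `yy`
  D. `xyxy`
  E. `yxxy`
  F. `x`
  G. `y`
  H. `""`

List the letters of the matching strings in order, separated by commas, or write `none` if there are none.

C, D, F, G, H

A → no match
B → no match
C → match
D → match
E → no match
F → match
G → match
H → match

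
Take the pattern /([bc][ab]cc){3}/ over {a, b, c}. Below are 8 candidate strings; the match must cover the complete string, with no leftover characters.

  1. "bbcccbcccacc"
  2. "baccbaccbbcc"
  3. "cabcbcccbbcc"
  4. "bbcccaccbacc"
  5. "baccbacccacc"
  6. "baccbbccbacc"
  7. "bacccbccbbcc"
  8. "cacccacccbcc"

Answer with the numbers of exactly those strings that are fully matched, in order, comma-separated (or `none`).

1. "bbcccbcccacc" → match
2. "baccbaccbbcc" → match
3. "cabcbcccbbcc" → no match
4. "bbcccaccbacc" → match
5. "baccbacccacc" → match
6. "baccbbccbacc" → match
7. "bacccbccbbcc" → match
8. "cacccacccbcc" → match

1, 2, 4, 5, 6, 7, 8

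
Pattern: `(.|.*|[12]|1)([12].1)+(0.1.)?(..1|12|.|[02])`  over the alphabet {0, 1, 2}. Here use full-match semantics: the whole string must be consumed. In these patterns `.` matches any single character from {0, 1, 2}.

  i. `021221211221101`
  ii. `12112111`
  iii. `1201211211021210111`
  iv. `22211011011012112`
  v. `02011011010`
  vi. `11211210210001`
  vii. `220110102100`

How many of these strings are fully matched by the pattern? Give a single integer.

i → match
ii. `12112111` → match
iii → no match
iv → match
v. `02011011010` → match
vi → match
vii. `220110102100` → match
Total matched: 6

6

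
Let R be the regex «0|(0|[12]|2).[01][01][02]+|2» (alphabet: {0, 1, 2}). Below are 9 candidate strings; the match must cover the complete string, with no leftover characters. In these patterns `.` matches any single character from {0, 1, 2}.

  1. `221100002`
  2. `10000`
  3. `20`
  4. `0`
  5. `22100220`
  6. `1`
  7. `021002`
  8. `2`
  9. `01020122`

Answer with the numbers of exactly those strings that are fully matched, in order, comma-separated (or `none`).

1, 2, 4, 5, 7, 8

1. `221100002` → match
2. `10000` → match
3. `20` → no match
4. `0` → match
5. `22100220` → match
6. `1` → no match
7. `021002` → match
8. `2` → match
9. `01020122` → no match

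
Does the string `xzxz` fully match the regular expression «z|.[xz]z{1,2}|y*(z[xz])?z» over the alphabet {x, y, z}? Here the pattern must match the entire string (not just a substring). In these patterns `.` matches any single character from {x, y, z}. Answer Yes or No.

No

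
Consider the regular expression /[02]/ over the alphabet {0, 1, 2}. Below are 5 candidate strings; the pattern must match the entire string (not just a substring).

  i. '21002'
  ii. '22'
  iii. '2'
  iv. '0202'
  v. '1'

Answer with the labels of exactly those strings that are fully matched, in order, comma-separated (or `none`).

i → no match
ii → no match
iii → match
iv → no match
v → no match

iii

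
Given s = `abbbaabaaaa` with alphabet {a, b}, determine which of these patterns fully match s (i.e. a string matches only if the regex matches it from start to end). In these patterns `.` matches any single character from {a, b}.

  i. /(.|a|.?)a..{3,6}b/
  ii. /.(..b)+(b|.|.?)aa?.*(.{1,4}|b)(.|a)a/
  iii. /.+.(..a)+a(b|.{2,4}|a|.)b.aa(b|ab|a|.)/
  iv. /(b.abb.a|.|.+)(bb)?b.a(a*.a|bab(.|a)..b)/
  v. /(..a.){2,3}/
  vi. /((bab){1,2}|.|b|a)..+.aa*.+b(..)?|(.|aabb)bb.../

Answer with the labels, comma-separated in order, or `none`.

ii, iv

i → no match — must end with `b`
ii → match
iii → no match
iv → match
v → no match
vi → no match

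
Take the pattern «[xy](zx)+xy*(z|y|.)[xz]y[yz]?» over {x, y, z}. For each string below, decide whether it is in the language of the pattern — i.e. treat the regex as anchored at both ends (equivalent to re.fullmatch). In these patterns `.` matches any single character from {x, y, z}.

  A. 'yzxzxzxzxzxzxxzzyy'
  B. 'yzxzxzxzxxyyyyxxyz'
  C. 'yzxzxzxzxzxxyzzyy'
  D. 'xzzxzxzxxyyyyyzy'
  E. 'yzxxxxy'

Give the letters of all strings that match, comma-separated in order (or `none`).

A, B, C, E

A → match
B → match
C → match
D → no match
E → match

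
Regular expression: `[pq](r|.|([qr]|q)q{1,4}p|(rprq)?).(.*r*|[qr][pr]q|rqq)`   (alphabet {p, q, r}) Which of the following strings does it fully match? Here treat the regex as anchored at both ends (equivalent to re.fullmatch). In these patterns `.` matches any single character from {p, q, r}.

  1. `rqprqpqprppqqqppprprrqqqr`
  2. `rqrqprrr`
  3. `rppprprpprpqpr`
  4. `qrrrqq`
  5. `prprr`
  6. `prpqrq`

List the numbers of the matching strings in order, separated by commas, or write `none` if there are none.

4, 5, 6

1 → no match
2 → no match
3 → no match
4 → match
5 → match
6 → match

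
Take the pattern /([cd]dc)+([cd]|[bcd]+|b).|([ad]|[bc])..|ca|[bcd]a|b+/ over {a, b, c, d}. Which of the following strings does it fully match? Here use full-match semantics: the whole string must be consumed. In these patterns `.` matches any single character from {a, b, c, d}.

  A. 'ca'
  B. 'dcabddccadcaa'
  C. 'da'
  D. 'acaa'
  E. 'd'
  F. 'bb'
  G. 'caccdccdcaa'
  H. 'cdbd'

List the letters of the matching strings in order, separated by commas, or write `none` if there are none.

A, C, F

A. 'ca' → match
B → no match
C. 'da' → match
D. 'acaa' → no match
E. 'd' → no match
F. 'bb' → match
G. 'caccdccdcaa' → no match
H. 'cdbd' → no match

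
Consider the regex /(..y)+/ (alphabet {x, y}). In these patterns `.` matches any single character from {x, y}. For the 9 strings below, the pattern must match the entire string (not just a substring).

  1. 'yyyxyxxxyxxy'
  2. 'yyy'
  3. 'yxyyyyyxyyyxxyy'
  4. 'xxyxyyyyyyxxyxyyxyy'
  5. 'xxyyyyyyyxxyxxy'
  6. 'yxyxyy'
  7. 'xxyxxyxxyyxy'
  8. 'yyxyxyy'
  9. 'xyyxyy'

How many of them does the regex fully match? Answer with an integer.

5

1 → no match
2 → match
3 → no match
4 → no match
5 → match
6 → match
7 → match
8 → no match
9 → match
Total matched: 5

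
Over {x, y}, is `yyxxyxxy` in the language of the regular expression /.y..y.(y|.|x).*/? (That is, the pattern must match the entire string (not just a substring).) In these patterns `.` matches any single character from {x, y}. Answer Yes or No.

Yes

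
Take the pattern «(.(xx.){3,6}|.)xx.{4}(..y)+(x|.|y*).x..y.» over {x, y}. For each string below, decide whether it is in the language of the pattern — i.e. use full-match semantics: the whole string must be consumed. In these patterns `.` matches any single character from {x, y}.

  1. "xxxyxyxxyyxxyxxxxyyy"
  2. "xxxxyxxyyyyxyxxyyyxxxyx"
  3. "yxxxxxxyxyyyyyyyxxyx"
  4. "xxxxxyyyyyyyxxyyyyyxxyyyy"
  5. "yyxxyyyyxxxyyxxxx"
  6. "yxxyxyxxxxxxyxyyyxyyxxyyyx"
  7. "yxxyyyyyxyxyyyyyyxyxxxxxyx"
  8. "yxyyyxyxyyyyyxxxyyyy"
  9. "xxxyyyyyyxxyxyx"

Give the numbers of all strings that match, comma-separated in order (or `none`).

1 → match
2 → match
3 → no match
4 → no match
5 → no match
6 → no match
7 → match
8 → no match
9 → no match

1, 2, 7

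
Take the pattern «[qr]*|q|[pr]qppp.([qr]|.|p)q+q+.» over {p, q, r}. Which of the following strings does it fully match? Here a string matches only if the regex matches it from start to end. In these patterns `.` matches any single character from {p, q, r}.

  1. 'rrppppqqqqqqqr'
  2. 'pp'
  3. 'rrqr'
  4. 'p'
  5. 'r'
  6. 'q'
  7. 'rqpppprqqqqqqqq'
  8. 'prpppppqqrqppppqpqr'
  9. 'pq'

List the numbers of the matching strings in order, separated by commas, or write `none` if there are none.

1 → no match
2 → no match
3 → match
4 → no match
5 → match
6 → match
7 → match
8 → no match
9 → no match

3, 5, 6, 7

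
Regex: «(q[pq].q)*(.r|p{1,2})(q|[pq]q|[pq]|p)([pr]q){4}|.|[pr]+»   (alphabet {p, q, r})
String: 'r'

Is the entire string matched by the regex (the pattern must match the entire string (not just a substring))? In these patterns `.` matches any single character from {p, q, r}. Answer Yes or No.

Yes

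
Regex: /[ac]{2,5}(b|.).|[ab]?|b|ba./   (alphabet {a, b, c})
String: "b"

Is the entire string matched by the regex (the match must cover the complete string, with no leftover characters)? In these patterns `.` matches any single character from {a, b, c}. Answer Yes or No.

Yes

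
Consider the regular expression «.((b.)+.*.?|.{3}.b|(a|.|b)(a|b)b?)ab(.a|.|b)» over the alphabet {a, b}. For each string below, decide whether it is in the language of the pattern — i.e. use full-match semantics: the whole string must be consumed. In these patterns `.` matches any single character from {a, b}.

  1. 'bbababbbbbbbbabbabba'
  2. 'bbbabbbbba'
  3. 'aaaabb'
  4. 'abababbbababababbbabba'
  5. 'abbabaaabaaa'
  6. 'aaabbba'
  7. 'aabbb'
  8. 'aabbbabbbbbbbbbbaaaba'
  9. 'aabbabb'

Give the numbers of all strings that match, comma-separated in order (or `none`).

1, 3, 4, 9

1 → match
2 → no match
3 → match
4 → match
5 → no match
6 → no match
7 → no match
8 → no match
9 → match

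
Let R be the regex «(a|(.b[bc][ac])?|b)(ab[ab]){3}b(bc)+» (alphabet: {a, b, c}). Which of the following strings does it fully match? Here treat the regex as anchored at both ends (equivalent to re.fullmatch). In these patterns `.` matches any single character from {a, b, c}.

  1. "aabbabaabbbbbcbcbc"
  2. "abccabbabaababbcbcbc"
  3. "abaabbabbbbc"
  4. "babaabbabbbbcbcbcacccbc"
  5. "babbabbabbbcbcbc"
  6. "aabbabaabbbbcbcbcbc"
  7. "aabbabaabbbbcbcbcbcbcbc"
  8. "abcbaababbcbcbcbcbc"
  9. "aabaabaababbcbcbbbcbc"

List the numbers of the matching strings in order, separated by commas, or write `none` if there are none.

1 → no match
2 → match
3 → match
4 → no match
5 → no match
6 → match
7 → match
8 → no match
9 → no match

2, 3, 6, 7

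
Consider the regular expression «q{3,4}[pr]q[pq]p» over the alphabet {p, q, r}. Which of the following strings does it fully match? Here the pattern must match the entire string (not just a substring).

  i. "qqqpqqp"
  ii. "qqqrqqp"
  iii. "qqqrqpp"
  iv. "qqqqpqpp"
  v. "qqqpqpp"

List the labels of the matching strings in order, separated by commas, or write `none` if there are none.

i → match
ii → match
iii → match
iv → match
v → match

i, ii, iii, iv, v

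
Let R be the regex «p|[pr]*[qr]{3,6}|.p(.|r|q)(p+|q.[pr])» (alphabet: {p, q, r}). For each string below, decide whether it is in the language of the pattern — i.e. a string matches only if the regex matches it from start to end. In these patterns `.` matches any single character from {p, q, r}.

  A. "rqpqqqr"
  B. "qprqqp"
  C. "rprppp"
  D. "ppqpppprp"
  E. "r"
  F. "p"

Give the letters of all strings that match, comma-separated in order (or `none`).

B, C, F

A → no match
B → match
C → match
D → no match
E → no match
F → match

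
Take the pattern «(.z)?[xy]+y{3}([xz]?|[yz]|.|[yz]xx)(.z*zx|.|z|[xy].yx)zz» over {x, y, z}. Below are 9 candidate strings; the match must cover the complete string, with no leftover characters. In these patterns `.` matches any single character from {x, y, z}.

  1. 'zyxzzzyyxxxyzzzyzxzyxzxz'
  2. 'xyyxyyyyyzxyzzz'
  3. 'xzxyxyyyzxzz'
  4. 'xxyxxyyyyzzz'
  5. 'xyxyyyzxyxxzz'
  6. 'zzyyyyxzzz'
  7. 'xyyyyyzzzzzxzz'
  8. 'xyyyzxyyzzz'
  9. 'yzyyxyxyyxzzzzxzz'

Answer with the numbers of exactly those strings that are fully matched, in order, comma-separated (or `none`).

1 → no match — must end with 'zz'
2 → no match
3 → match
4 → match
5 → no match
6 → match
7 → match
8 → no match
9 → no match

3, 4, 6, 7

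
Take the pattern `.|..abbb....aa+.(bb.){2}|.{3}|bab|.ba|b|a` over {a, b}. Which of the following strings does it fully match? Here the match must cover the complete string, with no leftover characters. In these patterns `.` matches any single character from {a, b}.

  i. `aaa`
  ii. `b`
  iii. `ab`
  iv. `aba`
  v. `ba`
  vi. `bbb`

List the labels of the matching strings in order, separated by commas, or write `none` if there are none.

i → match
ii → match
iii → no match
iv → match
v → no match
vi → match

i, ii, iv, vi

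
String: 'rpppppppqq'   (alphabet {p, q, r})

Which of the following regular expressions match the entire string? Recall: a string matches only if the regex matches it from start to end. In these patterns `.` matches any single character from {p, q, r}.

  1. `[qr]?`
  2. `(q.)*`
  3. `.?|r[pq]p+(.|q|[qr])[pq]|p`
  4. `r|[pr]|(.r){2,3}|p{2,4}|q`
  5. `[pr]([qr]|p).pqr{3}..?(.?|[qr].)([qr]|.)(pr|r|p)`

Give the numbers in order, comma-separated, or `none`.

3

1 → no match
2 → no match
3 → match
4 → no match
5 → no match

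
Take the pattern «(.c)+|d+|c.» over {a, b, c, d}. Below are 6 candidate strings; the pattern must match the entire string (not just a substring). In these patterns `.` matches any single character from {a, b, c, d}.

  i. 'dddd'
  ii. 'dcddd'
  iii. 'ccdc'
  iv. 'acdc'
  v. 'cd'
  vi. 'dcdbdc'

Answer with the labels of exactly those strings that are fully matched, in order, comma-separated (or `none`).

i, iii, iv, v

i. 'dddd' → match
ii. 'dcddd' → no match
iii. 'ccdc' → match
iv. 'acdc' → match
v. 'cd' → match
vi. 'dcdbdc' → no match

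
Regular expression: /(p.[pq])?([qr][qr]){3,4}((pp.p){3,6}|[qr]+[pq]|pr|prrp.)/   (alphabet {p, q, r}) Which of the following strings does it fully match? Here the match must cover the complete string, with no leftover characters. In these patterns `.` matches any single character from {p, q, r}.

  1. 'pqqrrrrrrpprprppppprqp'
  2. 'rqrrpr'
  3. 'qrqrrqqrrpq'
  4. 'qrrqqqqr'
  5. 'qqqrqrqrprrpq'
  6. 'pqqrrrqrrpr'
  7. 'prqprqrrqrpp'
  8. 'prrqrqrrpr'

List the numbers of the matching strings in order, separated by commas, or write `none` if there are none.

5, 6

1 → no match
2 → no match
3 → no match
4 → no match
5 → match
6 → match
7 → no match
8 → no match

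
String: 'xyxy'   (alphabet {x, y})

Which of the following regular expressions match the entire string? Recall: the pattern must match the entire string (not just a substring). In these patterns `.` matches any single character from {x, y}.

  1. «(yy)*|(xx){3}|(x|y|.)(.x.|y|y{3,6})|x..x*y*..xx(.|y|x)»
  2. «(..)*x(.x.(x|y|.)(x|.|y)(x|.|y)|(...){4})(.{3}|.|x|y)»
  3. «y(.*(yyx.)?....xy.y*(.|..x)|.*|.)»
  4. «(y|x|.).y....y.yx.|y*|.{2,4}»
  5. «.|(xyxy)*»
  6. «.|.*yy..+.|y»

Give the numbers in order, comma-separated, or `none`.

1 → match
2 → no match
3 → no match — must start with 'y'
4 → match
5 → match
6 → no match

1, 4, 5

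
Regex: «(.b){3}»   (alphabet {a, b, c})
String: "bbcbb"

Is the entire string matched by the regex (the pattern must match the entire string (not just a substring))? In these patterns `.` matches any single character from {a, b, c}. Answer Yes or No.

No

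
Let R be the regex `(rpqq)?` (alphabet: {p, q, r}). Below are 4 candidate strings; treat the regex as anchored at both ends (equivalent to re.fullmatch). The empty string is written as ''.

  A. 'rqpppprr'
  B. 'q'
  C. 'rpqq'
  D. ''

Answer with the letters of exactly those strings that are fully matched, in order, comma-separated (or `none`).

C, D

A → no match
B → no match
C → match
D → match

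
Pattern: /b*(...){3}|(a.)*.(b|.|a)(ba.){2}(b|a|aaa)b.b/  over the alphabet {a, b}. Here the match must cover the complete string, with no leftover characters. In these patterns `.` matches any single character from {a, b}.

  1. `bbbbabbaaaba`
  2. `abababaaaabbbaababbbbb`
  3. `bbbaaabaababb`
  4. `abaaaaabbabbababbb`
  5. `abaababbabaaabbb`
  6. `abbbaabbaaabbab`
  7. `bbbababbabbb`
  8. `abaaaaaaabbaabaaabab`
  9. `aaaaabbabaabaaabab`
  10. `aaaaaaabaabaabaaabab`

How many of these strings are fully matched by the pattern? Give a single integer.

1 → match
2 → match
3 → no match
4 → match
5 → match
6 → no match
7 → match
8 → match
9 → match
10 → match
Total matched: 8

8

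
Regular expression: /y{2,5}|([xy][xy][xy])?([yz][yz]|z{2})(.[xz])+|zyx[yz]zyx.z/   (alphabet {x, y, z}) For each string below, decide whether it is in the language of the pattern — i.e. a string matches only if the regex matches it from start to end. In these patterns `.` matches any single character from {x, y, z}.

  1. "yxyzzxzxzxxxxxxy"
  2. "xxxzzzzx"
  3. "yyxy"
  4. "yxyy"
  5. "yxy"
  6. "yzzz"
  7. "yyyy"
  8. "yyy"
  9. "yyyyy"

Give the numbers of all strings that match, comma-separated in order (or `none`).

6, 7, 8, 9

1 → no match
2 → no match
3 → no match
4 → no match
5 → no match
6 → match
7 → match
8 → match
9 → match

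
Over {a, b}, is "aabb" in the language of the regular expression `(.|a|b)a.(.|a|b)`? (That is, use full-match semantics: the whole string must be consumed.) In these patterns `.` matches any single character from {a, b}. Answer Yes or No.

Yes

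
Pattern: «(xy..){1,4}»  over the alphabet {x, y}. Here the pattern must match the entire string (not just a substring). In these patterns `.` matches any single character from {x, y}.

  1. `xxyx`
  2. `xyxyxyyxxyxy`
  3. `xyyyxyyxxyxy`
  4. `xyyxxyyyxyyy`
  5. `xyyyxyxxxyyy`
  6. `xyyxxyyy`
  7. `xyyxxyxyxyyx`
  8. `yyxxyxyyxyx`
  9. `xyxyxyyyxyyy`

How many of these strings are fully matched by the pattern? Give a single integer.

7

1 → no match — must start with `xy`
2 → match
3 → match
4 → match
5 → match
6 → match
7 → match
8 → no match — must start with `xy`
9 → match
Total matched: 7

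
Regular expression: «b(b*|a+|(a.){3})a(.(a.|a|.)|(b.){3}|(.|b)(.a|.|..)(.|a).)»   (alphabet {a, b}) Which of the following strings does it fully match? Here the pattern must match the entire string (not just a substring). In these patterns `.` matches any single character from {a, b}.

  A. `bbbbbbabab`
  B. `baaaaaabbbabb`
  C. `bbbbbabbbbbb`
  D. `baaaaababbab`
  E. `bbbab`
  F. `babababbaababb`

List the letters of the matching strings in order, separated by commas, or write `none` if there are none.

A, B, C, D

A → match
B → match
C → match
D → match
E → no match
F → no match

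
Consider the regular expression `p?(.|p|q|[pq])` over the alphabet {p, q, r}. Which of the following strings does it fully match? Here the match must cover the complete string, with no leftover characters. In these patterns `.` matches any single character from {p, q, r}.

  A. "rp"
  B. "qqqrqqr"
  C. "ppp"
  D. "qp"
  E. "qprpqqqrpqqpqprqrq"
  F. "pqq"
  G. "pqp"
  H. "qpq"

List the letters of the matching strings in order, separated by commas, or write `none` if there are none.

none

A → no match
B → no match
C → no match
D → no match
E → no match
F → no match
G → no match
H → no match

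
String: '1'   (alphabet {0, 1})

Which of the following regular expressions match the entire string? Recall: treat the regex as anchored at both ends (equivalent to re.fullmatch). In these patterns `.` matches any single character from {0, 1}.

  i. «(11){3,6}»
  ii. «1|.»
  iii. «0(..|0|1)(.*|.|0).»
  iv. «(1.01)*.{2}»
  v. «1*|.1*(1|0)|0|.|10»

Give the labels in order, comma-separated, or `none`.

ii, v

i → no match — must start with '11'
ii → match
iii → no match — must start with '0'
iv → no match
v → match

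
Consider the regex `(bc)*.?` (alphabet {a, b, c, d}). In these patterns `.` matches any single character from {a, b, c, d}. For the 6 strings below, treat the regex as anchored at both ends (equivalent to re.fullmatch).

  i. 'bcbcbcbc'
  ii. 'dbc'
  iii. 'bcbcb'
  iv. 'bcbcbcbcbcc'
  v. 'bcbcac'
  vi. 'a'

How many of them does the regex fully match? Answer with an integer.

i → match
ii → no match
iii → match
iv → match
v → no match
vi → match
Total matched: 4

4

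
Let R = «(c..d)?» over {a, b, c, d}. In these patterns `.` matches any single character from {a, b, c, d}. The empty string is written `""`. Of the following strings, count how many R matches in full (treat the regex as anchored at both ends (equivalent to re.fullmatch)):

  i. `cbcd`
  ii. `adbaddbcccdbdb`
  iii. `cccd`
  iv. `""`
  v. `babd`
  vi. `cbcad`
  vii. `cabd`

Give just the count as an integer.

i. `cbcd` → match
ii → no match
iii. `cccd` → match
iv. `""` → match
v. `babd` → no match
vi. `cbcad` → no match
vii. `cabd` → match
Total matched: 4

4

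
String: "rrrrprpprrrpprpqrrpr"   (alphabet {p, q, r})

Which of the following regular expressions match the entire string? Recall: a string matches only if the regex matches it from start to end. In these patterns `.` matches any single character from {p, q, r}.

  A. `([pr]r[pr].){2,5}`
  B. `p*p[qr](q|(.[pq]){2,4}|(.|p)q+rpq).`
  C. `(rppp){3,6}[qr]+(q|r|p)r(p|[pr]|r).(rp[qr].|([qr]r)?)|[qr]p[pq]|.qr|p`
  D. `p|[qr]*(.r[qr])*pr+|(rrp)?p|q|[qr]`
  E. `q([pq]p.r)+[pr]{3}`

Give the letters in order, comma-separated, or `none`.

A

A → match
B → no match
C → no match
D → no match
E → no match — must start with "q"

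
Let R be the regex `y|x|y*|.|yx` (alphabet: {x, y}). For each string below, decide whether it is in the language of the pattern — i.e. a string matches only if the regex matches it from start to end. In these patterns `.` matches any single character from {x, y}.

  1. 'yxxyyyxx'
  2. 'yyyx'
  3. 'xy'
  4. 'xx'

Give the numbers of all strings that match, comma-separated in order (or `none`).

1 → no match
2 → no match
3 → no match
4 → no match

none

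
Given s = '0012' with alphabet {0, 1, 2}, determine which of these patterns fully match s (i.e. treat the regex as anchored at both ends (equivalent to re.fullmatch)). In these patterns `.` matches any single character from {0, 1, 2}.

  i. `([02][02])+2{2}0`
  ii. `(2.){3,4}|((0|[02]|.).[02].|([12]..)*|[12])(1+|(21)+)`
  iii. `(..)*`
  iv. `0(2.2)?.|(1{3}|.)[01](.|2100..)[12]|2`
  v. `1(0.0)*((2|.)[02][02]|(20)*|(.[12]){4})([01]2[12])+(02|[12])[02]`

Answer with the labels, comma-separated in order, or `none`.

iii, iv

i → no match — must end with '20'
ii → no match
iii → match
iv → match
v → no match — must start with '1'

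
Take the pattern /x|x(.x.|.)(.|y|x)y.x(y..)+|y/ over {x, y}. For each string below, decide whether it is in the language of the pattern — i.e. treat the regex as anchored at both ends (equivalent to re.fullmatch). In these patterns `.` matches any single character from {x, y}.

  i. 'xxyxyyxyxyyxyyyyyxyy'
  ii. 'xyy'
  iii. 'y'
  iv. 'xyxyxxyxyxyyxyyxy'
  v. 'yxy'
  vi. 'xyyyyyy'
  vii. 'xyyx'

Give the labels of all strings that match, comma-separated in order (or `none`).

iii

i → no match
ii → no match
iii → match
iv → no match
v → no match
vi → no match
vii → no match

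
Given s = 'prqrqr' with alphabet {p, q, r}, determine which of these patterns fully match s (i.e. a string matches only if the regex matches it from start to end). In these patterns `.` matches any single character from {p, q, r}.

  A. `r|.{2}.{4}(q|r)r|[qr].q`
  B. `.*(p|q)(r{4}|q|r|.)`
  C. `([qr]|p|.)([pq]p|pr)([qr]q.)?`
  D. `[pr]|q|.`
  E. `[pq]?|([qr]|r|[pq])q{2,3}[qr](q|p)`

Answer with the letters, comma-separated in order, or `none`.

A → no match
B → match
C → no match
D → no match
E → no match

B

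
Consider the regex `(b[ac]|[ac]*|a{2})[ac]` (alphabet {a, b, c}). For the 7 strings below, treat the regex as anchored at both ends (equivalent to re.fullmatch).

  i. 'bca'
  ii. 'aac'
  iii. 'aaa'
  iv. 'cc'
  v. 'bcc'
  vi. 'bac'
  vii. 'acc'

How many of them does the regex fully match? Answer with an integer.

i. 'bca' → match
ii. 'aac' → match
iii. 'aaa' → match
iv. 'cc' → match
v. 'bcc' → match
vi. 'bac' → match
vii. 'acc' → match
Total matched: 7

7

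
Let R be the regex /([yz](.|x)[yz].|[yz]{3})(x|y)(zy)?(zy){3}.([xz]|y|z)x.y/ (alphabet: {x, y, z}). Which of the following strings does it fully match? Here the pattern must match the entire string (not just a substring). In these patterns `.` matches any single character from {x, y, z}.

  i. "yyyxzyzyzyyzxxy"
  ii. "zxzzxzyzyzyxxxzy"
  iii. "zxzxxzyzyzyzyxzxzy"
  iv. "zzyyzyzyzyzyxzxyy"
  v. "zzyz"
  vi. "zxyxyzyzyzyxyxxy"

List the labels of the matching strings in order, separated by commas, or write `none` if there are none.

i → match
ii → match
iii → match
iv → match
v → no match — must end with "y"
vi → match

i, ii, iii, iv, vi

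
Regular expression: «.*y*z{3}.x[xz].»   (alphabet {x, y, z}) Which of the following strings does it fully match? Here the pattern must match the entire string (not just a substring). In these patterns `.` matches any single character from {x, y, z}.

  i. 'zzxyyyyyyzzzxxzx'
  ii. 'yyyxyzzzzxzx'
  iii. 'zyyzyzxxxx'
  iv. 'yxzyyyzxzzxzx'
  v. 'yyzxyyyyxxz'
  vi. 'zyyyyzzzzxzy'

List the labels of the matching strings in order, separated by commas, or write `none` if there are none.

i, ii, vi

i → match
ii → match
iii → no match
iv → no match
v → no match
vi → match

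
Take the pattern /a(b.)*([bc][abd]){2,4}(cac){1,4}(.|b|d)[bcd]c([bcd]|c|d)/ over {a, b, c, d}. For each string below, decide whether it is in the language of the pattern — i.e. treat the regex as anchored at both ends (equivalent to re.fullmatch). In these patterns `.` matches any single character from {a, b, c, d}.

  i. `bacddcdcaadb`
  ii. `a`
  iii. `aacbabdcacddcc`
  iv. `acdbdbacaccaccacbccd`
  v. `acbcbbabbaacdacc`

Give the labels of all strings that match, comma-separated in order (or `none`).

iv

i → no match — must start with `a`
ii → no match
iii → no match
iv → match
v → no match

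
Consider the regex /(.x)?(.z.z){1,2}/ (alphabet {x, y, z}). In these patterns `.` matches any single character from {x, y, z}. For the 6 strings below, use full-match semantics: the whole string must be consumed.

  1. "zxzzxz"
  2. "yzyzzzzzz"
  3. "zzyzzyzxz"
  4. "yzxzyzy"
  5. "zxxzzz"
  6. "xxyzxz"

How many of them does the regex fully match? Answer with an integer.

1 → match
2 → no match
3 → no match
4 → no match — must end with "z"
5 → match
6 → match
Total matched: 3

3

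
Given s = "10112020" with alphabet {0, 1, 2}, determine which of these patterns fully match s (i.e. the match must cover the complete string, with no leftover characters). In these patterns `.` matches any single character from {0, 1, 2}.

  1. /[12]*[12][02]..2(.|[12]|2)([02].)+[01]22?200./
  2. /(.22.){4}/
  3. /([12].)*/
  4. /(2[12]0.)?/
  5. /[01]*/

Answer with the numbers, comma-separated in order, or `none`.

1 → no match
2 → no match
3 → match
4 → no match
5 → no match

3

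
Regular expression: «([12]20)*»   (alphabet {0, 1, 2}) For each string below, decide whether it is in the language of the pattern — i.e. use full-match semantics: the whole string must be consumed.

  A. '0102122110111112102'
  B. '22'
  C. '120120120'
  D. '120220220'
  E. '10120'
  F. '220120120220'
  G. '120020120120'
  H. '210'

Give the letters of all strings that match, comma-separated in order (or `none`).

A → no match
B → no match
C → match
D → match
E → no match
F → match
G → no match
H → no match

C, D, F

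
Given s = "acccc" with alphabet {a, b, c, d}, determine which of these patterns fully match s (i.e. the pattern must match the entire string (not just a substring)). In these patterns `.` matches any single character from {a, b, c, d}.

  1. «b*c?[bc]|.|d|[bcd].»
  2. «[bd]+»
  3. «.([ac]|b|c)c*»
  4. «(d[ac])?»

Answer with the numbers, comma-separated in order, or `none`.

1 → no match
2 → no match
3 → match
4 → no match

3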